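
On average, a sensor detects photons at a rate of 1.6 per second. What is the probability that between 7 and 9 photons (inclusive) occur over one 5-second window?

0.4032

Over the interval, μ = 1.6 × 5 = 8 (a 5-second window = 5 seconds).
P(7 ≤ N ≤ 9) = Σ_{j=7}^{9} e^(−8) · 8^j/j! ≈ 0.4032.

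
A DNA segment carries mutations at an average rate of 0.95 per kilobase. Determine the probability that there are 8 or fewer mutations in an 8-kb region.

0.6482

Over the interval, μ = 0.95 × 8 = 7.6 (an 8-kb region = 8 kilobases).
P(N ≤ 8) = Σ_{j=0}^{8} e^(−μ) μ^j/j! ≈ 0.6482.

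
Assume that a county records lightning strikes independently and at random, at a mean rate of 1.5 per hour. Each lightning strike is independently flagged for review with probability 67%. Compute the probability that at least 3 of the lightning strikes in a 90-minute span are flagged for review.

0.1930

Thinning: the lightning strikes that are flagged for review themselves form a Poisson process with rate 0.67 × 1.5 = 1.005 per hour.
Over the interval, μ = 1.005 × 1.5 = 1.5075 (a 90-minute span = 1.5 hours).
P(N ≥ 3) = 1 − P(N ≤ 2) ≈ 0.1930.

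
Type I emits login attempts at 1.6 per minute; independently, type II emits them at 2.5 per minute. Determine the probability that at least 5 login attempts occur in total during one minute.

0.3907

Independent Poisson processes superpose: combined rate λ = 1.6 + 2.5 = 4.1 per minute.
So μ = 4.1.
P(N ≥ 5) = 1 − P(N ≤ 4) ≈ 0.3907.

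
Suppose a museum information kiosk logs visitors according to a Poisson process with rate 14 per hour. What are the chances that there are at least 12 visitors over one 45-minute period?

0.3613

Over the interval, μ = 14 × 0.75 = 10.5 (a 45-minute period = 0.75 hours).
P(N ≥ 12) = 1 − P(N ≤ 11) = 1 − Σ_{j=0}^{11} e^(−μ) μ^j/j! ≈ 0.3613.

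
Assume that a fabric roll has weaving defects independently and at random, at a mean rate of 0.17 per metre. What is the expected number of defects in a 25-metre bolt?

4.25

E[N] = λt = 0.17 × 25 = 4.25 (a 25-metre bolt = 25 metres).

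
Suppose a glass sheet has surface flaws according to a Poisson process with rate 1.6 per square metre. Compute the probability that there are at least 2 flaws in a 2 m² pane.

Over the interval, μ = 1.6 × 2 = 3.2 (a 2 m² pane = 2 square metres).
P(N ≥ 2) = 1 − P(N ≤ 1) = 1 − Σ_{j=0}^{1} e^(−μ) μ^j/j! ≈ 0.8288.

0.8288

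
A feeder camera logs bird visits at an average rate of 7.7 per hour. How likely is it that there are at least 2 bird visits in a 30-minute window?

0.8968

Over the interval, μ = 7.7 × 0.5 = 3.85 (a 30-minute window = 0.5 hours).
P(N ≥ 2) = 1 − P(N ≤ 1) = 1 − Σ_{j=0}^{1} e^(−μ) μ^j/j! ≈ 0.8968.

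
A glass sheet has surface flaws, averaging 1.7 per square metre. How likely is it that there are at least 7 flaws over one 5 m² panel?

0.7438

Over the interval, μ = 1.7 × 5 = 8.5 (a 5 m² panel = 5 square metres).
P(N ≥ 7) = 1 − P(N ≤ 6) = 1 − Σ_{j=0}^{6} e^(−μ) μ^j/j! ≈ 0.7438.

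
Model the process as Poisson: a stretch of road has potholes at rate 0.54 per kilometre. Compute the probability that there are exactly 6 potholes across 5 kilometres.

Over the interval, μ = 0.54 × 5 = 2.7 (5 kilometres).
P(N = 6) = e^(−μ) μ^6/6! = e^(−2.7) · 2.7^6/720 ≈ 0.0362.

0.0362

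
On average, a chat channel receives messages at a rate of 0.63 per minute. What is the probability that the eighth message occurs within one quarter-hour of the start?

0.7261

Over the interval, μ = 0.63 × 15 = 9.45 (a quarter-hour = 15 minutes).
The eighth arrival falls in the interval iff at least 8 events occur there: P(S_8 ≤ t) = P(N ≥ 8) = 1 − P(N ≤ 7) ≈ 0.7261.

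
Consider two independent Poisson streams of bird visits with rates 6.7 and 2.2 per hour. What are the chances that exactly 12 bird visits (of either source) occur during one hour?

Independent Poisson processes superpose: combined rate λ = 6.7 + 2.2 = 8.9 per hour.
So μ = 8.9.
P(N = 12) = e^(−8.9) · 8.9^12/12! ≈ 0.0703.

0.0703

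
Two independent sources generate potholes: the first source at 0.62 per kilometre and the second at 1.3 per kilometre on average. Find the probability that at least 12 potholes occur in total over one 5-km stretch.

Independent Poisson processes superpose: combined rate λ = 0.62 + 1.3 = 1.92 per kilometre.
Over the interval, μ = 1.92 × 5 = 9.6 (a 5-km stretch = 5 kilometres).
P(N ≥ 12) = 1 − P(N ≤ 11) ≈ 0.2588.

0.2588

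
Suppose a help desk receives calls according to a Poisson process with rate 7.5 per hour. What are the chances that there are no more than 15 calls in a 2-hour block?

0.5681

Over the interval, μ = 7.5 × 2 = 15 (a 2-hour block = 2 hours).
P(N ≤ 15) = Σ_{j=0}^{15} e^(−μ) μ^j/j! ≈ 0.5681.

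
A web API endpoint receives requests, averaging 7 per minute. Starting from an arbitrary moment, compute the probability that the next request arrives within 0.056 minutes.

Inter-arrival times are exponential with rate λ = 7 per minute.
P(T ≤ 0.056) = 1 − e^(−λt) = 1 − e^(−7 × 0.056) = 1 − e^(−0.392) ≈ 0.3243.

0.3243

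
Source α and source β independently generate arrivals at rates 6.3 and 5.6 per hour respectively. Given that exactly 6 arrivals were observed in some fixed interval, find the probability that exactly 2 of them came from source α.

Given the total, each event is independently from source α with probability p = λ_α/(λ_α+λ_β) = 6.3/11.9 ≈ 0.5294.
So K ~ Binomial(6, 6.3/11.9): P(K = 2) = C(6,2) · (6.3/11.9)^2 · (5.6/11.9)^4 ≈ 0.2062.

0.2062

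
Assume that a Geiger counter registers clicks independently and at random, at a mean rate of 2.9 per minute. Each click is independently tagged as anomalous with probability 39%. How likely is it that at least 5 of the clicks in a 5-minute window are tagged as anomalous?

0.6661

Thinning: the clicks that are tagged as anomalous themselves form a Poisson process with rate 0.39 × 2.9 = 1.131 per minute.
Over the interval, μ = 1.131 × 5 = 5.655 (a 5-minute window = 5 minutes).
P(N ≥ 5) = 1 − P(N ≤ 4) ≈ 0.6661.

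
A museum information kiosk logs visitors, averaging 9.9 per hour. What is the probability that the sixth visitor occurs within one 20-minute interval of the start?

0.1171

Over the interval, μ = 9.9 × 1/3 = 3.3 (a 20-minute interval = 1/3 hours).
The sixth arrival falls in the interval iff at least 6 events occur there: P(S_6 ≤ t) = P(N ≥ 6) = 1 − P(N ≤ 5) ≈ 0.1171.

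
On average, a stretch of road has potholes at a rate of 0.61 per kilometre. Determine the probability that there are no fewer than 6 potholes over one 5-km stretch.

Over the interval, μ = 0.61 × 5 = 3.05 (a 5-km stretch = 5 kilometres).
P(N ≥ 6) = 1 − P(N ≤ 5) = 1 − Σ_{j=0}^{5} e^(−μ) μ^j/j! ≈ 0.0890.

0.0890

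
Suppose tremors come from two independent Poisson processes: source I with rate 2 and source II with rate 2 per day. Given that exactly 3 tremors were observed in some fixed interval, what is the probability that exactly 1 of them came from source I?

0.3750

Given the total, each event is independently from source I with probability p = λ_I/(λ_I+λ_II) = 2/4 = 0.5000.
So K ~ Binomial(3, 2/4): P(K = 1) = C(3,1) · (2/4)^1 · (2/4)^2 ≈ 0.3750.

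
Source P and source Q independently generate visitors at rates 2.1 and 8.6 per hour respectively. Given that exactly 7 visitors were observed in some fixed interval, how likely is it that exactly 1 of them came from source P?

Given the total, each event is independently from source P with probability p = λ_P/(λ_P+λ_Q) = 2.1/10.7 ≈ 0.1963.
So K ~ Binomial(7, 2.1/10.7): P(K = 1) = C(7,1) · (2.1/10.7)^1 · (8.6/10.7)^6 ≈ 0.3704.

0.3704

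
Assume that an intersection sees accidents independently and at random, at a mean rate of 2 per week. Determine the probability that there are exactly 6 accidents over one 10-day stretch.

Over the interval, μ = 2 × 10/7 ≈ 2.85714 (a 10-day stretch = 10/7 weeks).
P(N = 6) = e^(−μ) μ^6/6! = e^(−2.85714) · 2.85714^6/720 ≈ 0.0434.

0.0434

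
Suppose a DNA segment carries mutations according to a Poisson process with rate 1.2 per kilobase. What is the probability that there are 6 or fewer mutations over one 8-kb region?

0.1574

Over the interval, μ = 1.2 × 8 = 9.6 (an 8-kb region = 8 kilobases).
P(N ≤ 6) = Σ_{j=0}^{6} e^(−μ) μ^j/j! ≈ 0.1574.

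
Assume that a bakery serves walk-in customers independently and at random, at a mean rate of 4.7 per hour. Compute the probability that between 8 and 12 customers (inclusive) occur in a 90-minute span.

Over the interval, μ = 4.7 × 1.5 = 7.05 (a 90-minute span = 1.5 hours).
P(8 ≤ N ≤ 12) = Σ_{j=8}^{12} e^(−7.05) · 7.05^j/j! ≈ 0.3804.

0.3804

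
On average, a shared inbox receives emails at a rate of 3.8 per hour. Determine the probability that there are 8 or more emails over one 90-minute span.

Over the interval, μ = 3.8 × 1.5 = 5.7 (a 90-minute span = 1.5 hours).
P(N ≥ 8) = 1 − P(N ≤ 7) = 1 − Σ_{j=0}^{7} e^(−μ) μ^j/j! ≈ 0.2159.

0.2159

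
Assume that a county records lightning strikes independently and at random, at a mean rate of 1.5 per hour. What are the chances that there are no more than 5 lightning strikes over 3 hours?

Over the interval, μ = 1.5 × 3 = 4.5 (3 hours).
P(N ≤ 5) = Σ_{j=0}^{5} e^(−μ) μ^j/j! ≈ 0.7029.

0.7029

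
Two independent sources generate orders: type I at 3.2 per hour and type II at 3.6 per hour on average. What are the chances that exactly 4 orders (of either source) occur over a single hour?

0.0992

Independent Poisson processes superpose: combined rate λ = 3.2 + 3.6 = 6.8 per hour.
So μ = 6.8.
P(N = 4) = e^(−6.8) · 6.8^4/4! ≈ 0.0992.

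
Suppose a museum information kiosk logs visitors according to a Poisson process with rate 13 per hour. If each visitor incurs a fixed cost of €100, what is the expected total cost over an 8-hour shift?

E[N] = 13 × 8 = 104 (an 8-hour shift = 8 hours); E[cost] = 104 × €100 = €10400.

€10400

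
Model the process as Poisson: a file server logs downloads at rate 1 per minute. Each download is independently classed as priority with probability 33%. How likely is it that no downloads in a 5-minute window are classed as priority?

0.1920

Thinning: the downloads that are classed as priority themselves form a Poisson process with rate 0.33 × 1 = 0.33 per minute.
Over the interval, μ = 0.33 × 5 = 1.65 (a 5-minute window = 5 minutes).
P(N = 0) = e^(−1.65) · 1.65^0/0! ≈ 0.1920.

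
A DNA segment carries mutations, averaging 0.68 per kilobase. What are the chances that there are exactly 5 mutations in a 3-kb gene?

Over the interval, μ = 0.68 × 3 = 2.04 (a 3-kb gene = 3 kilobases).
P(N = 5) = e^(−μ) μ^5/5! = e^(−2.04) · 2.04^5/120 ≈ 0.0383.

0.0383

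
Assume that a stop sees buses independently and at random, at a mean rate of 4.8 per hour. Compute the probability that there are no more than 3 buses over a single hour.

0.2942

With mean μ = 4.8 per hour,
P(N ≤ 3) = Σ_{j=0}^{3} e^(−μ) μ^j/j! ≈ 0.2942.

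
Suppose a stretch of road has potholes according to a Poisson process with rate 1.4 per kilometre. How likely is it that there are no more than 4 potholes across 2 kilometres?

0.8477

Over the interval, μ = 1.4 × 2 = 2.8 (2 kilometres).
P(N ≤ 4) = Σ_{j=0}^{4} e^(−μ) μ^j/j! ≈ 0.8477.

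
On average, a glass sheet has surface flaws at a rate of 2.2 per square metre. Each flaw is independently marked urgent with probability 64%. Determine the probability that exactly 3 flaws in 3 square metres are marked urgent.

0.1839

Thinning: the flaws that are marked urgent themselves form a Poisson process with rate 0.64 × 2.2 = 1.408 per square metre.
Over the interval, μ = 1.408 × 3 = 4.224 (3 square metres).
P(N = 3) = e^(−4.224) · 4.224^3/3! ≈ 0.1839.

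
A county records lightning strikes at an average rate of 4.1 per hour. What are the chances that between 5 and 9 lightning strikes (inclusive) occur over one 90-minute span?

0.6399

Over the interval, μ = 4.1 × 1.5 = 6.15 (a 90-minute span = 1.5 hours).
P(5 ≤ N ≤ 9) = Σ_{j=5}^{9} e^(−6.15) · 6.15^j/j! ≈ 0.6399.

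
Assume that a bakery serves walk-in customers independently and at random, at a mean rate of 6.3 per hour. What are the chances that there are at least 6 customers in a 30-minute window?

0.0998

Over the interval, μ = 6.3 × 0.5 = 3.15 (a 30-minute window = 0.5 hours).
P(N ≥ 6) = 1 − P(N ≤ 5) = 1 − Σ_{j=0}^{5} e^(−μ) μ^j/j! ≈ 0.0998.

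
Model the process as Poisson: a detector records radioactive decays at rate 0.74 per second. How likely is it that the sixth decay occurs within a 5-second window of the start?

Over the interval, μ = 0.74 × 5 = 3.7 (a 5-second window = 5 seconds).
The sixth arrival falls in the interval iff at least 6 events occur there: P(S_6 ≤ t) = P(N ≥ 6) = 1 − P(N ≤ 5) ≈ 0.1699.

0.1699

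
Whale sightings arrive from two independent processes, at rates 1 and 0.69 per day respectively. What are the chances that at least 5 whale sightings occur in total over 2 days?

Independent Poisson processes superpose: combined rate λ = 1 + 0.69 = 1.69 per day.
Over the interval, μ = 1.69 × 2 = 3.38 (2 days).
P(N ≥ 5) = 1 − P(N ≤ 4) ≈ 0.2521.

0.2521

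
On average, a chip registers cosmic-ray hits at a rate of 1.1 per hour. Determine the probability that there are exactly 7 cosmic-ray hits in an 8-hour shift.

0.1222

Over the interval, μ = 1.1 × 8 = 8.8 (an 8-hour shift = 8 hours).
P(N = 7) = e^(−μ) μ^7/7! = e^(−8.8) · 8.8^7/5040 ≈ 0.1222.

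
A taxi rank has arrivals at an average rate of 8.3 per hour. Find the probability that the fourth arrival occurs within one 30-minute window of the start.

Over the interval, μ = 8.3 × 0.5 = 4.15 (a 30-minute window = 0.5 hours).
The fourth arrival falls in the interval iff at least 4 events occur there: P(S_4 ≤ t) = P(N ≥ 4) = 1 − P(N ≤ 3) ≈ 0.5953.

0.5953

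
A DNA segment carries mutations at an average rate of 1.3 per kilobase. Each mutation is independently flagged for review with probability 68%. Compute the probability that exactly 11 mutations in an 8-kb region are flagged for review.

0.0470

Thinning: the mutations that are flagged for review themselves form a Poisson process with rate 0.68 × 1.3 = 0.884 per kilobase.
Over the interval, μ = 0.884 × 8 = 7.072 (an 8-kb region = 8 kilobases).
P(N = 11) = e^(−7.072) · 7.072^11/11! ≈ 0.0470.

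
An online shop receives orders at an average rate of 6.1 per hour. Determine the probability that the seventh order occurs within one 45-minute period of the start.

0.1787

Over the interval, μ = 6.1 × 0.75 = 4.575 (a 45-minute period = 0.75 hours).
The seventh arrival falls in the interval iff at least 7 events occur there: P(S_7 ≤ t) = P(N ≥ 7) = 1 − P(N ≤ 6) ≈ 0.1787.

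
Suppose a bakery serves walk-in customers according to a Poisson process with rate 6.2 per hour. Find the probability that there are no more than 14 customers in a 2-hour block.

0.7347

Over the interval, μ = 6.2 × 2 = 12.4 (a 2-hour block = 2 hours).
P(N ≤ 14) = Σ_{j=0}^{14} e^(−μ) μ^j/j! ≈ 0.7347.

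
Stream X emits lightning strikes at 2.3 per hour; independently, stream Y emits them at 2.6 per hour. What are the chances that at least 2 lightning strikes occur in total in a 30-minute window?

0.7023

Independent Poisson processes superpose: combined rate λ = 2.3 + 2.6 = 4.9 per hour.
Over the interval, μ = 4.9 × 0.5 = 2.45 (a 30-minute window = 0.5 hours).
P(N ≥ 2) = 1 − P(N ≤ 1) ≈ 0.7023.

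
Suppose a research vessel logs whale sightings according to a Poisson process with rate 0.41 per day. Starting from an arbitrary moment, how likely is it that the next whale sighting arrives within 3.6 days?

Inter-arrival times are exponential with rate λ = 0.41 per day.
P(T ≤ 3.6) = 1 − e^(−λt) = 1 − e^(−0.41 × 3.6) = 1 − e^(−1.476) ≈ 0.7714.

0.7714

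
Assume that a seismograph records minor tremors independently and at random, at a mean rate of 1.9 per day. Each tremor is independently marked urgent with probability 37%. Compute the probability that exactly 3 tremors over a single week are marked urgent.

Thinning: the tremors that are marked urgent themselves form a Poisson process with rate 0.37 × 1.9 = 0.703 per day.
Over the interval, μ = 0.703 × 7 = 4.921 (a week = 7 days).
P(N = 3) = e^(−4.921) · 4.921^3/3! ≈ 0.1448.

0.1448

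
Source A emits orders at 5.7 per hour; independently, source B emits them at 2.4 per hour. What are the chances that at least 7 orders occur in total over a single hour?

0.6987

Independent Poisson processes superpose: combined rate λ = 5.7 + 2.4 = 8.1 per hour.
So μ = 8.1.
P(N ≥ 7) = 1 − P(N ≤ 6) ≈ 0.6987.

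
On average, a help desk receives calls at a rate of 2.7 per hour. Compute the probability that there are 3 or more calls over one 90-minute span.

Over the interval, μ = 2.7 × 1.5 = 4.05 (a 90-minute span = 1.5 hours).
P(N ≥ 3) = 1 − P(N ≤ 2) = 1 − Σ_{j=0}^{2} e^(−μ) μ^j/j! ≈ 0.7691.

0.7691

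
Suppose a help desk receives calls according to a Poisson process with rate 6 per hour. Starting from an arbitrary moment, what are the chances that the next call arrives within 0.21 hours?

0.7163

Inter-arrival times are exponential with rate λ = 6 per hour.
P(T ≤ 0.21) = 1 − e^(−λt) = 1 − e^(−6 × 0.21) = 1 − e^(−1.26) ≈ 0.7163.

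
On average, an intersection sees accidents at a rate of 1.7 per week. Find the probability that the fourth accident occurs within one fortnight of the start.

0.4416

Over the interval, μ = 1.7 × 2 = 3.4 (a fortnight = 2 weeks).
The fourth arrival falls in the interval iff at least 4 events occur there: P(S_4 ≤ t) = P(N ≥ 4) = 1 − P(N ≤ 3) ≈ 0.4416.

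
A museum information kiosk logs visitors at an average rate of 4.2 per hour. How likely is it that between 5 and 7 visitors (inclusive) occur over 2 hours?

0.3197

Over the interval, μ = 4.2 × 2 = 8.4 (2 hours).
P(5 ≤ N ≤ 7) = Σ_{j=5}^{7} e^(−8.4) · 8.4^j/j! ≈ 0.3197.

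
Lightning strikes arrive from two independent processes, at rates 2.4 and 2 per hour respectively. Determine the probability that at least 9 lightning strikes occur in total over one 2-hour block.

Independent Poisson processes superpose: combined rate λ = 2.4 + 2 = 4.4 per hour.
Over the interval, μ = 4.4 × 2 = 8.8 (a 2-hour block = 2 hours).
P(N ≥ 9) = 1 − P(N ≤ 8) ≈ 0.5177.

0.5177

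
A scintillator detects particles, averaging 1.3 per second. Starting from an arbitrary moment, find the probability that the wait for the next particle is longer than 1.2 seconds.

The wait for the next event is exponential with rate λ = 1.3 per second.
P(T > 1.2) = e^(−λt) = e^(−1.3 × 1.2) = e^(−1.56) ≈ 0.2101.

0.2101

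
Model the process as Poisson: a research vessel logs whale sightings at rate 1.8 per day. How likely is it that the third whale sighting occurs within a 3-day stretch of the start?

Over the interval, μ = 1.8 × 3 = 5.4 (a 3-day stretch = 3 days).
The third arrival falls in the interval iff at least 3 events occur there: P(S_3 ≤ t) = P(N ≥ 3) = 1 − P(N ≤ 2) ≈ 0.9052.

0.9052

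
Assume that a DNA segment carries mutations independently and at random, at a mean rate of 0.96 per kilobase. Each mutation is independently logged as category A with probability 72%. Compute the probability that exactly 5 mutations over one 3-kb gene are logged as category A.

Thinning: the mutations that are logged as category A themselves form a Poisson process with rate 0.72 × 0.96 = 0.6912 per kilobase.
Over the interval, μ = 0.6912 × 3 = 2.0736 (a 3-kb gene = 3 kilobases).
P(N = 5) = e^(−2.0736) · 2.0736^5/5! ≈ 0.0402.

0.0402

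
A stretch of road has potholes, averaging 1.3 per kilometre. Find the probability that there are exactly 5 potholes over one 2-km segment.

Over the interval, μ = 1.3 × 2 = 2.6 (a 2-km segment = 2 kilometres).
P(N = 5) = e^(−μ) μ^5/5! = e^(−2.6) · 2.6^5/120 ≈ 0.0735.

0.0735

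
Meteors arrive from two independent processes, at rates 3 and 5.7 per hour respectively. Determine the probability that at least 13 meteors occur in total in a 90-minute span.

Independent Poisson processes superpose: combined rate λ = 3 + 5.7 = 8.7 per hour.
Over the interval, μ = 8.7 × 1.5 = 13.05 (a 90-minute span = 1.5 hours).
P(N ≥ 13) = 1 − P(N ≤ 12) ≈ 0.5424.

0.5424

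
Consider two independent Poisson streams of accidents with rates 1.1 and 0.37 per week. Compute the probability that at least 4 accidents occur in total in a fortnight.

0.3393

Independent Poisson processes superpose: combined rate λ = 1.1 + 0.37 = 1.47 per week.
Over the interval, μ = 1.47 × 2 = 2.94 (a fortnight = 2 weeks).
P(N ≥ 4) = 1 − P(N ≤ 3) ≈ 0.3393.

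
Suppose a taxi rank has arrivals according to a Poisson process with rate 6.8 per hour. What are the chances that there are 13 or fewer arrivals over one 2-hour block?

Over the interval, μ = 6.8 × 2 = 13.6 (a 2-hour block = 2 hours).
P(N ≤ 13) = Σ_{j=0}^{13} e^(−μ) μ^j/j! ≈ 0.5074.

0.5074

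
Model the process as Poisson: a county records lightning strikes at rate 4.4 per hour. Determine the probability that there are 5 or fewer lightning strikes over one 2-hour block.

0.1284

Over the interval, μ = 4.4 × 2 = 8.8 (a 2-hour block = 2 hours).
P(N ≤ 5) = Σ_{j=0}^{5} e^(−μ) μ^j/j! ≈ 0.1284.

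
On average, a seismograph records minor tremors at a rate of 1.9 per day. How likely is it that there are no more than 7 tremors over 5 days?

0.2687

Over the interval, μ = 1.9 × 5 = 9.5 (5 days).
P(N ≤ 7) = Σ_{j=0}^{7} e^(−μ) μ^j/j! ≈ 0.2687.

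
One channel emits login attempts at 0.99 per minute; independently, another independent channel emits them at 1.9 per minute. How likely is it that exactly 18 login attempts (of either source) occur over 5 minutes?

0.0625

Independent Poisson processes superpose: combined rate λ = 0.99 + 1.9 = 2.89 per minute.
Over the interval, μ = 2.89 × 5 = 14.45 (5 minutes).
P(N = 18) = e^(−14.45) · 14.45^18/18! ≈ 0.0625.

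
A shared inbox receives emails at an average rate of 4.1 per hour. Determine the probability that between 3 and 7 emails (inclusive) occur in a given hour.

With mean μ = 4.1 per hour,
P(3 ≤ N ≤ 7) = Σ_{j=3}^{7} e^(−4.1) · 4.1^j/j! ≈ 0.7189.

0.7189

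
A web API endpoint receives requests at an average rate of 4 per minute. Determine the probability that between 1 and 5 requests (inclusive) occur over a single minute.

With mean μ = 4 per minute,
P(1 ≤ N ≤ 5) = Σ_{j=1}^{5} e^(−4) · 4^j/j! ≈ 0.7668.

0.7668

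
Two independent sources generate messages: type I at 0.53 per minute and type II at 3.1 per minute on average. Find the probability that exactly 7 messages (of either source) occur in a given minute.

Independent Poisson processes superpose: combined rate λ = 0.53 + 3.1 = 3.63 per minute.
So μ = 3.63.
P(N = 7) = e^(−3.63) · 3.63^7/7! ≈ 0.0437.

0.0437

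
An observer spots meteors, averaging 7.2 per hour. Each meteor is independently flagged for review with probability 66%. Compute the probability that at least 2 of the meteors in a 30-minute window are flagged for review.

Thinning: the meteors that are flagged for review themselves form a Poisson process with rate 0.66 × 7.2 = 4.752 per hour.
Over the interval, μ = 4.752 × 0.5 = 2.376 (a 30-minute window = 0.5 hours).
P(N ≥ 2) = 1 − P(N ≤ 1) ≈ 0.6863.

0.6863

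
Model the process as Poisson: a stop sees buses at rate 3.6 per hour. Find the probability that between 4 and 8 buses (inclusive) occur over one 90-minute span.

0.6894

Over the interval, μ = 3.6 × 1.5 = 5.4 (a 90-minute span = 1.5 hours).
P(4 ≤ N ≤ 8) = Σ_{j=4}^{8} e^(−5.4) · 5.4^j/j! ≈ 0.6894.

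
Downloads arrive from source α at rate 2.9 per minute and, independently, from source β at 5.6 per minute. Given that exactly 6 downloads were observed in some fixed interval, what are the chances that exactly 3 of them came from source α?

0.2271

Given the total, each event is independently from source α with probability p = λ_α/(λ_α+λ_β) = 2.9/8.5 ≈ 0.3412.
So K ~ Binomial(6, 2.9/8.5): P(K = 3) = C(6,3) · (2.9/8.5)^3 · (5.6/8.5)^3 ≈ 0.2271.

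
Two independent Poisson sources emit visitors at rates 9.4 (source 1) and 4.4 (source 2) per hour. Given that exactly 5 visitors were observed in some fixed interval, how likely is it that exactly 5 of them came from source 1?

0.1466

Given the total, each event is independently from source 1 with probability p = λ_1/(λ_1+λ_2) = 9.4/13.8 ≈ 0.6812.
So K ~ Binomial(5, 9.4/13.8): P(K = 5) = C(5,5) · (9.4/13.8)^5 · (4.4/13.8)^0 ≈ 0.1466.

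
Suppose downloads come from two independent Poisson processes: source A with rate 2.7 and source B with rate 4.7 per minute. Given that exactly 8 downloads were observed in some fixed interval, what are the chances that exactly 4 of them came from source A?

Given the total, each event is independently from source A with probability p = λ_A/(λ_A+λ_B) = 2.7/7.4 ≈ 0.3649.
So K ~ Binomial(8, 2.7/7.4): P(K = 4) = C(8,4) · (2.7/7.4)^4 · (4.7/7.4)^4 ≈ 0.2019.

0.2019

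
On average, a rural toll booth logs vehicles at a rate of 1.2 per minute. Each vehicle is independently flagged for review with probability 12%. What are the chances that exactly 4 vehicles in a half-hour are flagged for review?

Thinning: the vehicles that are flagged for review themselves form a Poisson process with rate 0.12 × 1.2 = 0.144 per minute.
Over the interval, μ = 0.144 × 30 = 4.32 (a half-hour = 30 minutes).
P(N = 4) = e^(−4.32) · 4.32^4/4! ≈ 0.1930.

0.1930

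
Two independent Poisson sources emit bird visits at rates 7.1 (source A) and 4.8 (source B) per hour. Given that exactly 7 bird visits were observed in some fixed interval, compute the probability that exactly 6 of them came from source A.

Given the total, each event is independently from source A with probability p = λ_A/(λ_A+λ_B) = 7.1/11.9 ≈ 0.5966.
So K ~ Binomial(7, 7.1/11.9): P(K = 6) = C(7,6) · (7.1/11.9)^6 · (4.8/11.9)^1 ≈ 0.1274.

0.1274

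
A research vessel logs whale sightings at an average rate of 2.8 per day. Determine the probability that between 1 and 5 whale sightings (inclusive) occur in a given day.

With mean μ = 2.8 per day,
P(1 ≤ N ≤ 5) = Σ_{j=1}^{5} e^(−2.8) · 2.8^j/j! ≈ 0.8741.

0.8741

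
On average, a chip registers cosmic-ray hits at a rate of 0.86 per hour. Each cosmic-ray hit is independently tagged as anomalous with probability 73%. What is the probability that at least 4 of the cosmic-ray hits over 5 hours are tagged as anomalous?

Thinning: the cosmic-ray hits that are tagged as anomalous themselves form a Poisson process with rate 0.73 × 0.86 = 0.6278 per hour.
Over the interval, μ = 0.6278 × 5 = 3.139 (5 hours).
P(N ≥ 4) = 1 − P(N ≤ 3) ≈ 0.3839.

0.3839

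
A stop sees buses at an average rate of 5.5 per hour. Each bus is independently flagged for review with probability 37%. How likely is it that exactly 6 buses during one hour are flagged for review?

Thinning: the buses that are flagged for review themselves form a Poisson process with rate 0.37 × 5.5 = 2.035 per hour.
So μ = 2.035.
P(N = 6) = e^(−2.035) · 2.035^6/6! ≈ 0.0129.

0.0129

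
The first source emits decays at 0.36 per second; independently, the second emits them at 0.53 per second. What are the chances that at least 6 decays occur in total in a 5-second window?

0.2886

Independent Poisson processes superpose: combined rate λ = 0.36 + 0.53 = 0.89 per second.
Over the interval, μ = 0.89 × 5 = 4.45 (a 5-second window = 5 seconds).
P(N ≥ 6) = 1 − P(N ≤ 5) ≈ 0.2886.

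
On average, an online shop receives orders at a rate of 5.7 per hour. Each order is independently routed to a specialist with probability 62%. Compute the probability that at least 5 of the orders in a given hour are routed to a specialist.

0.2810

Thinning: the orders that are routed to a specialist themselves form a Poisson process with rate 0.62 × 5.7 = 3.534 per hour.
So μ = 3.534.
P(N ≥ 5) = 1 − P(N ≤ 4) ≈ 0.2810.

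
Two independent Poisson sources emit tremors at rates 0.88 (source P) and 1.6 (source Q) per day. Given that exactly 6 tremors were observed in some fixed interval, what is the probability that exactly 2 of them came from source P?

0.3272

Given the total, each event is independently from source P with probability p = λ_P/(λ_P+λ_Q) = 0.88/2.48 ≈ 0.3548.
So K ~ Binomial(6, 0.88/2.48): P(K = 2) = C(6,2) · (0.88/2.48)^2 · (1.6/2.48)^4 ≈ 0.3272.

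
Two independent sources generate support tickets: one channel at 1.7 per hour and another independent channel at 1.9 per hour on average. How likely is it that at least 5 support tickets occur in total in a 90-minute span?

Independent Poisson processes superpose: combined rate λ = 1.7 + 1.9 = 3.6 per hour.
Over the interval, μ = 3.6 × 1.5 = 5.4 (a 90-minute span = 1.5 hours).
P(N ≥ 5) = 1 − P(N ≤ 4) ≈ 0.6267.

0.6267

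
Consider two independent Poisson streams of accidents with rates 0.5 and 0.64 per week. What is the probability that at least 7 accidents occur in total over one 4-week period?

Independent Poisson processes superpose: combined rate λ = 0.5 + 0.64 = 1.14 per week.
Over the interval, μ = 1.14 × 4 = 4.56 (a 4-week period = 4 weeks).
P(N ≥ 7) = 1 − P(N ≤ 6) ≈ 0.1767.

0.1767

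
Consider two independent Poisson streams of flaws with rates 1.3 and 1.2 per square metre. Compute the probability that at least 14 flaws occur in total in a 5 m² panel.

0.3722

Independent Poisson processes superpose: combined rate λ = 1.3 + 1.2 = 2.5 per square metre.
Over the interval, μ = 2.5 × 5 = 12.5 (a 5 m² panel = 5 square metres).
P(N ≥ 14) = 1 − P(N ≤ 13) ≈ 0.3722.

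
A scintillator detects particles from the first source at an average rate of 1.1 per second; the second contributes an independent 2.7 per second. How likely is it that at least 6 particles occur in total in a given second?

Independent Poisson processes superpose: combined rate λ = 1.1 + 2.7 = 3.8 per second.
So μ = 3.8.
P(N ≥ 6) = 1 − P(N ≤ 5) ≈ 0.1844.

0.1844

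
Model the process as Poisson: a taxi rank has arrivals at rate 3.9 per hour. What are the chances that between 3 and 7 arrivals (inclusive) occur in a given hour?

0.7015

With mean μ = 3.9 per hour,
P(3 ≤ N ≤ 7) = Σ_{j=3}^{7} e^(−3.9) · 3.9^j/j! ≈ 0.7015.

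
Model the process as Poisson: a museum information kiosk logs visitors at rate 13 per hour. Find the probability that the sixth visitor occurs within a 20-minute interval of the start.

0.2689

Over the interval, μ = 13 × 1/3 ≈ 4.33333 (a 20-minute interval = 1/3 hours).
The sixth arrival falls in the interval iff at least 6 events occur there: P(S_6 ≤ t) = P(N ≥ 6) = 1 − P(N ≤ 5) ≈ 0.2689.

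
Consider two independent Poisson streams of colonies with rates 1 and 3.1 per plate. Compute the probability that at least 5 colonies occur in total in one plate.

Independent Poisson processes superpose: combined rate λ = 1 + 3.1 = 4.1 per plate.
So μ = 4.1.
P(N ≥ 5) = 1 − P(N ≤ 4) ≈ 0.3907.

0.3907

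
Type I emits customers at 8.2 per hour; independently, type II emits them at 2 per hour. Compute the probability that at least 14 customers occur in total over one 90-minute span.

0.6649

Independent Poisson processes superpose: combined rate λ = 8.2 + 2 = 10.2 per hour.
Over the interval, μ = 10.2 × 1.5 = 15.3 (a 90-minute span = 1.5 hours).
P(N ≥ 14) = 1 − P(N ≤ 13) ≈ 0.6649.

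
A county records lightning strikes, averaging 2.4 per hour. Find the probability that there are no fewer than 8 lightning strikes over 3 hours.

Over the interval, μ = 2.4 × 3 = 7.2 (3 hours).
P(N ≥ 8) = 1 − P(N ≤ 7) = 1 − Σ_{j=0}^{7} e^(−μ) μ^j/j! ≈ 0.4311.

0.4311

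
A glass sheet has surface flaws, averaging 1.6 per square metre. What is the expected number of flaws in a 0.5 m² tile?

0.8

E[N] = λt = 1.6 × 0.5 = 0.8 (a 0.5 m² tile = 0.5 square metres).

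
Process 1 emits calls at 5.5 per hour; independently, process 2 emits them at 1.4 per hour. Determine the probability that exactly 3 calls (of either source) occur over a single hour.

Independent Poisson processes superpose: combined rate λ = 5.5 + 1.4 = 6.9 per hour.
So μ = 6.9.
P(N = 3) = e^(−6.9) · 6.9^3/3! ≈ 0.0552.

0.0552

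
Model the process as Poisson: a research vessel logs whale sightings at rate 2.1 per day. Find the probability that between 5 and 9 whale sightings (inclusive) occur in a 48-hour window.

0.3990

Over the interval, μ = 2.1 × 2 = 4.2 (a 48-hour window = 2 days).
P(5 ≤ N ≤ 9) = Σ_{j=5}^{9} e^(−4.2) · 4.2^j/j! ≈ 0.3990.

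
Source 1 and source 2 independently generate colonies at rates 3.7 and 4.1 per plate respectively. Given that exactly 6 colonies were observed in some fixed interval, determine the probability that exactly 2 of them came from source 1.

Given the total, each event is independently from source 1 with probability p = λ_1/(λ_1+λ_2) = 3.7/7.8 ≈ 0.4744.
So K ~ Binomial(6, 3.7/7.8): P(K = 2) = C(6,2) · (3.7/7.8)^2 · (4.1/7.8)^4 ≈ 0.2577.

0.2577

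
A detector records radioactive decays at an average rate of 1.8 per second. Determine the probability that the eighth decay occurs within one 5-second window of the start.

0.6761

Over the interval, μ = 1.8 × 5 = 9 (a 5-second window = 5 seconds).
The eighth arrival falls in the interval iff at least 8 events occur there: P(S_8 ≤ t) = P(N ≥ 8) = 1 − P(N ≤ 7) ≈ 0.6761.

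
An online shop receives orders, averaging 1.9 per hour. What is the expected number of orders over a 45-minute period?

E[N] = λt = 1.9 × 0.75 = 1.425 (a 45-minute period = 0.75 hours).

1.425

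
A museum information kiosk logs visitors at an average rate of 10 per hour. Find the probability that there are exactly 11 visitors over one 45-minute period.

Over the interval, μ = 10 × 0.75 = 7.5 (a 45-minute period = 0.75 hours).
P(N = 11) = e^(−μ) μ^11/11! = e^(−7.5) · 7.5^11/39916800 ≈ 0.0585.

0.0585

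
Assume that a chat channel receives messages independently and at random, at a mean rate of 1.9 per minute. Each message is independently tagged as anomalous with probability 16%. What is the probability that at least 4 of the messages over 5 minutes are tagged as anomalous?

Thinning: the messages that are tagged as anomalous themselves form a Poisson process with rate 0.16 × 1.9 = 0.304 per minute.
Over the interval, μ = 0.304 × 5 = 1.52 (5 minutes).
P(N ≥ 4) = 1 − P(N ≤ 3) ≈ 0.0682.

0.0682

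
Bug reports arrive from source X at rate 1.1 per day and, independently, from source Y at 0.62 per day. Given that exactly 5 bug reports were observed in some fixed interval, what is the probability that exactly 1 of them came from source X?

Given the total, each event is independently from source X with probability p = λ_X/(λ_X+λ_Y) = 1.1/1.72 ≈ 0.6395.
So K ~ Binomial(5, 1.1/1.72): P(K = 1) = C(5,1) · (1.1/1.72)^1 · (0.62/1.72)^4 ≈ 0.0540.

0.0540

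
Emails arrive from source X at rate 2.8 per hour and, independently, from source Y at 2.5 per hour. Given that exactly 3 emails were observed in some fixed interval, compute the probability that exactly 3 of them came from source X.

Given the total, each event is independently from source X with probability p = λ_X/(λ_X+λ_Y) = 2.8/5.3 ≈ 0.5283.
So K ~ Binomial(3, 2.8/5.3): P(K = 3) = C(3,3) · (2.8/5.3)^3 · (2.5/5.3)^0 ≈ 0.1475.

0.1475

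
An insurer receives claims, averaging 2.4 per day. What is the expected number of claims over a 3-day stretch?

7.2

E[N] = λt = 2.4 × 3 = 7.2 (a 3-day stretch = 3 days).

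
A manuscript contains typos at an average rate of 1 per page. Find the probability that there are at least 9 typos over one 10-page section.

0.6672

Over the interval, μ = 1 × 10 = 10 (a 10-page section = 10 pages).
P(N ≥ 9) = 1 − P(N ≤ 8) = 1 − Σ_{j=0}^{8} e^(−μ) μ^j/j! ≈ 0.6672.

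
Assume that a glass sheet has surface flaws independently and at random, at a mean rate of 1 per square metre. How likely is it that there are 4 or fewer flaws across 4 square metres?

Over the interval, μ = 1 × 4 = 4 (4 square metres).
P(N ≤ 4) = Σ_{j=0}^{4} e^(−μ) μ^j/j! ≈ 0.6288.

0.6288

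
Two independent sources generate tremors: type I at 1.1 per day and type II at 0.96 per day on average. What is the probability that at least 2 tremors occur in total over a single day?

0.6100

Independent Poisson processes superpose: combined rate λ = 1.1 + 0.96 = 2.06 per day.
So μ = 2.06.
P(N ≥ 2) = 1 − P(N ≤ 1) ≈ 0.6100.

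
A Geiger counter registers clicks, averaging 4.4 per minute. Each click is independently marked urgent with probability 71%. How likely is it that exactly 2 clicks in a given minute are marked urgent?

Thinning: the clicks that are marked urgent themselves form a Poisson process with rate 0.71 × 4.4 = 3.124 per minute.
So μ = 3.124.
P(N = 2) = e^(−3.124) · 3.124^2/2! ≈ 0.2146.

0.2146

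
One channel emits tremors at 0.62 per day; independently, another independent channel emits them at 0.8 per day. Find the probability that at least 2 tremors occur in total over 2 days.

Independent Poisson processes superpose: combined rate λ = 0.62 + 0.8 = 1.42 per day.
Over the interval, μ = 1.42 × 2 = 2.84 (2 days).
P(N ≥ 2) = 1 − P(N ≤ 1) ≈ 0.7756.

0.7756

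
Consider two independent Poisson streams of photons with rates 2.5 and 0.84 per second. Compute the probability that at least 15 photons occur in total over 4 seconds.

0.3621

Independent Poisson processes superpose: combined rate λ = 2.5 + 0.84 = 3.34 per second.
Over the interval, μ = 3.34 × 4 = 13.36 (4 seconds).
P(N ≥ 15) = 1 − P(N ≤ 14) ≈ 0.3621.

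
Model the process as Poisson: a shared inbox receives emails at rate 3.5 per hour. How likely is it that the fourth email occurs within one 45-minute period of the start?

Over the interval, μ = 3.5 × 0.75 = 2.625 (a 45-minute period = 0.75 hours).
The fourth arrival falls in the interval iff at least 4 events occur there: P(S_4 ≤ t) = P(N ≥ 4) = 1 − P(N ≤ 3) ≈ 0.2694.

0.2694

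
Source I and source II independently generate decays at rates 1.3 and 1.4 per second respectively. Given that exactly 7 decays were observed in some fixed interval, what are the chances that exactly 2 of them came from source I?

Given the total, each event is independently from source I with probability p = λ_I/(λ_I+λ_II) = 1.3/2.7 ≈ 0.4815.
So K ~ Binomial(7, 1.3/2.7): P(K = 2) = C(7,2) · (1.3/2.7)^2 · (1.4/2.7)^5 ≈ 0.1825.

0.1825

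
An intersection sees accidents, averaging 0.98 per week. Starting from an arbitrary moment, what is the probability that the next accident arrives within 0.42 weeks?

Inter-arrival times are exponential with rate λ = 0.98 per week.
P(T ≤ 0.42) = 1 − e^(−λt) = 1 − e^(−0.98 × 0.42) = 1 − e^(−0.4116) ≈ 0.3374.

0.3374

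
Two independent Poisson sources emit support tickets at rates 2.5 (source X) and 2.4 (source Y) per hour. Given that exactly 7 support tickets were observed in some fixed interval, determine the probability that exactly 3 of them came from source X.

Given the total, each event is independently from source X with probability p = λ_X/(λ_X+λ_Y) = 2.5/4.9 ≈ 0.5102.
So K ~ Binomial(7, 2.5/4.9): P(K = 3) = C(7,3) · (2.5/4.9)^3 · (2.4/4.9)^4 ≈ 0.2675.

0.2675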